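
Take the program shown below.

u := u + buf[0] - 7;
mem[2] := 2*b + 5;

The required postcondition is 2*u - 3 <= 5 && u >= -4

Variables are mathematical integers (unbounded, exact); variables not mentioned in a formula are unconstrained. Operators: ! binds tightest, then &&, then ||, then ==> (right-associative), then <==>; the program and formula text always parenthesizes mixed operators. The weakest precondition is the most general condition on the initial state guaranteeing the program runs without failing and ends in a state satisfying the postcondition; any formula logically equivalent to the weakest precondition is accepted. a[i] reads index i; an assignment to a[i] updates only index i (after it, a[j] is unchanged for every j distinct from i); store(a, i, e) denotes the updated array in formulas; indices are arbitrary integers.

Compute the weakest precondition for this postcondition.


Working backward. After the program, the postcondition 2*u - 3 <= 5 && u >= -4 must hold; in canonical form it is 2*u <= 8 && u >= -4.
Before mem[2] := 2*b + 5: 2*u <= 8 && u >= -4
Before u := u + buf[0] - 7: 2*buf[0] + 2*u <= 22 && buf[0] + u >= 3
Answer: WP = 2*buf[0] + 2*u <= 22 && buf[0] + u >= 3


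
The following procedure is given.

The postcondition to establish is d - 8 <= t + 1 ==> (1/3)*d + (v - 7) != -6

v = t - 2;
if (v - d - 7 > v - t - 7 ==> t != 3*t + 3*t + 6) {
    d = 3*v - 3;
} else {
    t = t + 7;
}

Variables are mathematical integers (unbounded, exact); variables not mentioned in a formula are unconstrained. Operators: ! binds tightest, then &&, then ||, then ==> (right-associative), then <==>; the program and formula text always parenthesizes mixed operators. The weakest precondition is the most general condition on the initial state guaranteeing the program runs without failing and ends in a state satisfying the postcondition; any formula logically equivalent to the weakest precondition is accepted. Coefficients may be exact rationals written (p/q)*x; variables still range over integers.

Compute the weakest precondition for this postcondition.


Working backward. After the program, the postcondition d - 8 <= t + 1 ==> (1/3)*d + (v - 7) != -6 must hold; in canonical form it is d <= t + 9 ==> (1/3)*d + v != 1.
Then branch requires 3*v <= t + 12 ==> 2*v != 2; else branch requires d <= t + 16 ==> (1/3)*d + v != 1.
Before the if: ((t > d ==> 5*t != -6) ==> (3*v <= t + 12 ==> 2*v != 2)) && ((!(t > d ==> 5*t != -6)) ==> (d <= t + 16 ==> (1/3)*d + v != 1))
Before v := t - 2: ((t > d ==> 5*t != -6) ==> (2*t <= 18 ==> 2*t != 6)) && ((!(t > d ==> 5*t != -6)) ==> (d <= t + 16 ==> (1/3)*d + t != 3))
Answer: WP = ((t > d ==> 5*t != -6) ==> (2*t <= 18 ==> 2*t != 6)) && ((!(t > d ==> 5*t != -6)) ==> (d <= t + 16 ==> (1/3)*d + t != 3))


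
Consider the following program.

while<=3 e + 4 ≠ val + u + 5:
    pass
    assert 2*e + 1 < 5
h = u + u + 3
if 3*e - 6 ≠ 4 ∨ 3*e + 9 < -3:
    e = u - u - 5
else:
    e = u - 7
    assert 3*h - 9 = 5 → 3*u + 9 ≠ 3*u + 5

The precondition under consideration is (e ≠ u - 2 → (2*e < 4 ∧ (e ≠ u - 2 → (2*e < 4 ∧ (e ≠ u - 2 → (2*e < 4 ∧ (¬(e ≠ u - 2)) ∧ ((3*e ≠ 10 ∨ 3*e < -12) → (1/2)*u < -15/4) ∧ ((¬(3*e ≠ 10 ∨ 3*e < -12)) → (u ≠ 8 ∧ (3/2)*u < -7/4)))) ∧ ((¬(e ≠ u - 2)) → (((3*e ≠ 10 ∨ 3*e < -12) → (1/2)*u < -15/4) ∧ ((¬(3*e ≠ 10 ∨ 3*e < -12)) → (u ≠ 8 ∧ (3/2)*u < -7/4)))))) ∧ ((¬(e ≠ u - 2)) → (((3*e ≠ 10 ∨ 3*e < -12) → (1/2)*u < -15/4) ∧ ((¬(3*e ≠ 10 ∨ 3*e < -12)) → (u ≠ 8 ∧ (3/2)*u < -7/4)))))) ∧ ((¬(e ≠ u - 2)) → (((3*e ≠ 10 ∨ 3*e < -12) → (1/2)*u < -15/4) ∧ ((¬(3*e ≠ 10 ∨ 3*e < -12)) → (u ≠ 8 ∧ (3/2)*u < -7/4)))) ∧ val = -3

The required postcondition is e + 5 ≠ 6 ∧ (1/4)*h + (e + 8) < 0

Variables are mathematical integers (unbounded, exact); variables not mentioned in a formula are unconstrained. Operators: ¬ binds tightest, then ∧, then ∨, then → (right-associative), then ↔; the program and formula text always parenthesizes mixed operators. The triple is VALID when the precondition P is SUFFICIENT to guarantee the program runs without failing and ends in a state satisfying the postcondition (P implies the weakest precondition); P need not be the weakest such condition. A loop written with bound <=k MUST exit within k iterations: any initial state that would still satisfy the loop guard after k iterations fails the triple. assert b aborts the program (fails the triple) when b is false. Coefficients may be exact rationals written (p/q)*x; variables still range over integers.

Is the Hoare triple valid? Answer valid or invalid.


Working backward. After the program, the postcondition e + 5 ≠ 6 ∧ (1/4)*h + (e + 8) < 0 must hold; in canonical form it is e ≠ 1 ∧ e + (1/4)*h < -8.
Then branch requires (1/4)*h < -3; else branch requires u ≠ 8 ∧ (1/4)*h + u < -1.
Before the if: ((3*e ≠ 10 ∨ 3*e < -12) → (1/4)*h < -3) ∧ ((¬(3*e ≠ 10 ∨ 3*e < -12)) → (u ≠ 8 ∧ (1/4)*h + u < -1))
Before h := u + u + 3: ((3*e ≠ 10 ∨ 3*e < -12) → (1/2)*u < -15/4) ∧ ((¬(3*e ≠ 10 ∨ 3*e < -12)) → (u ≠ 8 ∧ (3/2)*u < -7/4))
Before the loop (bound <=3), unroll the exhaustion recursion (WP_0 = exit-now case; WP_j = one more guarded iteration, up to j = 3):
  WP_0: (¬(e ≠ u + val + 1)) ∧ ((3*e ≠ 10 ∨ 3*e < -12) → (1/2)*u < -15/4) ∧ ((¬(3*e ≠ 10 ∨ 3*e < -12)) → (u ≠ 8 ∧ (3/2)*u < -7/4))
  WP_1: (e ≠ u + val + 1 → (2*e < 4 ∧ (¬(e ≠ u + val + 1)) ∧ ((3*e ≠ 10 ∨ 3*e < -12) → (1/2)*u < -15/4) ∧ ((¬(3*e ≠ 10 ∨ 3*e < -12)) → (u ≠ 8 ∧ (3/2)*u < -7/4)))) ∧ ((¬(e ≠ u + val + 1)) → (((3*e ≠ 10 ∨ 3*e < -12) → (1/2)*u < -15/4) ∧ ((¬(3*e ≠ 10 ∨ 3*e < -12)) → (u ≠ 8 ∧ (3/2)*u < -7/4))))
  WP_2: (e ≠ u + val + 1 → (2*e < 4 ∧ (e ≠ u + val + 1 → (2*e < 4 ∧ (¬(e ≠ u + val + 1)) ∧ ((3*e ≠ 10 ∨ 3*e < -12) → (1/2)*u < -15/4) ∧ ((¬(3*e ≠ 10 ∨ 3*e < -12)) → (u ≠ 8 ∧ (3/2)*u < -7/4)))) ∧ ((¬(e ≠ u + val + 1)) → (((3*e ≠ 10 ∨ 3*e < -12) → (1/2)*u < -15/4) ∧ ((¬(3*e ≠ 10 ∨ 3*e < -12)) → (u ≠ 8 ∧ (3/2)*u < -7/4)))))) ∧ ((¬(e ≠ u + val + 1)) → (((3*e ≠ 10 ∨ 3*e < -12) → (1/2)*u < -15/4) ∧ ((¬(3*e ≠ 10 ∨ 3*e < -12)) → (u ≠ 8 ∧ (3/2)*u < -7/4))))
  WP_3: (e ≠ u + val + 1 → (2*e < 4 ∧ (e ≠ u + val + 1 → (2*e < 4 ∧ (e ≠ u + val + 1 → (2*e < 4 ∧ (¬(e ≠ u + val + 1)) ∧ ((3*e ≠ 10 ∨ 3*e < -12) → (1/2)*u < -15/4) ∧ ((¬(3*e ≠ 10 ∨ 3*e < -12)) → (u ≠ 8 ∧ (3/2)*u < -7/4)))) ∧ ((¬(e ≠ u + val + 1)) → (((3*e ≠ 10 ∨ 3*e < -12) → (1/2)*u < -15/4) ∧ ((¬(3*e ≠ 10 ∨ 3*e < -12)) → (u ≠ 8 ∧ (3/2)*u < -7/4)))))) ∧ ((¬(e ≠ u + val + 1)) → (((3*e ≠ 10 ∨ 3*e < -12) → (1/2)*u < -15/4) ∧ ((¬(3*e ≠ 10 ∨ 3*e < -12)) → (u ≠ 8 ∧ (3/2)*u < -7/4)))))) ∧ ((¬(e ≠ u + val + 1)) → (((3*e ≠ 10 ∨ 3*e < -12) → (1/2)*u < -15/4) ∧ ((¬(3*e ≠ 10 ∨ 3*e < -12)) → (u ≠ 8 ∧ (3/2)*u < -7/4))))
So before the loop: (e ≠ u + val + 1 → (2*e < 4 ∧ (e ≠ u + val + 1 → (2*e < 4 ∧ (e ≠ u + val + 1 → (2*e < 4 ∧ (¬(e ≠ u + val + 1)) ∧ ((3*e ≠ 10 ∨ 3*e < -12) → (1/2)*u < -15/4) ∧ ((¬(3*e ≠ 10 ∨ 3*e < -12)) → (u ≠ 8 ∧ (3/2)*u < -7/4)))) ∧ ((¬(e ≠ u + val + 1)) → (((3*e ≠ 10 ∨ 3*e < -12) → (1/2)*u < -15/4) ∧ ((¬(3*e ≠ 10 ∨ 3*e < -12)) → (u ≠ 8 ∧ (3/2)*u < -7/4)))))) ∧ ((¬(e ≠ u + val + 1)) → (((3*e ≠ 10 ∨ 3*e < -12) → (1/2)*u < -15/4) ∧ ((¬(3*e ≠ 10 ∨ 3*e < -12)) → (u ≠ 8 ∧ (3/2)*u < -7/4)))))) ∧ ((¬(e ≠ u + val + 1)) → (((3*e ≠ 10 ∨ 3*e < -12) → (1/2)*u < -15/4) ∧ ((¬(3*e ≠ 10 ∨ 3*e < -12)) → (u ≠ 8 ∧ (3/2)*u < -7/4))))
The weakest precondition is (e ≠ u + val + 1 → (2*e < 4 ∧ (e ≠ u + val + 1 → (2*e < 4 ∧ (e ≠ u + val + 1 → (2*e < 4 ∧ (¬(e ≠ u + val + 1)) ∧ ((3*e ≠ 10 ∨ 3*e < -12) → (1/2)*u < -15/4) ∧ ((¬(3*e ≠ 10 ∨ 3*e < -12)) → (u ≠ 8 ∧ (3/2)*u < -7/4)))) ∧ ((¬(e ≠ u + val + 1)) → (((3*e ≠ 10 ∨ 3*e < -12) → (1/2)*u < -15/4) ∧ ((¬(3*e ≠ 10 ∨ 3*e < -12)) → (u ≠ 8 ∧ (3/2)*u < -7/4)))))) ∧ ((¬(e ≠ u + val + 1)) → (((3*e ≠ 10 ∨ 3*e < -12) → (1/2)*u < -15/4) ∧ ((¬(3*e ≠ 10 ∨ 3*e < -12)) → (u ≠ 8 ∧ (3/2)*u < -7/4)))))) ∧ ((¬(e ≠ u + val + 1)) → (((3*e ≠ 10 ∨ 3*e < -12) → (1/2)*u < -15/4) ∧ ((¬(3*e ≠ 10 ∨ 3*e < -12)) → (u ≠ 8 ∧ (3/2)*u < -7/4)))).
Check whether (e ≠ u - 2 → (2*e < 4 ∧ (e ≠ u - 2 → (2*e < 4 ∧ (e ≠ u - 2 → (2*e < 4 ∧ (¬(e ≠ u - 2)) ∧ ((3*e ≠ 10 ∨ 3*e < -12) → (1/2)*u < -15/4) ∧ ((¬(3*e ≠ 10 ∨ 3*e < -12)) → (u ≠ 8 ∧ (3/2)*u < -7/4)))) ∧ ((¬(e ≠ u - 2)) → (((3*e ≠ 10 ∨ 3*e < -12) → (1/2)*u < -15/4) ∧ ((¬(3*e ≠ 10 ∨ 3*e < -12)) → (u ≠ 8 ∧ (3/2)*u < -7/4)))))) ∧ ((¬(e ≠ u - 2)) → (((3*e ≠ 10 ∨ 3*e < -12) → (1/2)*u < -15/4) ∧ ((¬(3*e ≠ 10 ∨ 3*e < -12)) → (u ≠ 8 ∧ (3/2)*u < -7/4)))))) ∧ ((¬(e ≠ u - 2)) → (((3*e ≠ 10 ∨ 3*e < -12) → (1/2)*u < -15/4) ∧ ((¬(3*e ≠ 10 ∨ 3*e < -12)) → (u ≠ 8 ∧ (3/2)*u < -7/4)))) ∧ val = -3 implies it.
Every state satisfying the precondition satisfies the weakest precondition: the implication holds.
Answer: valid


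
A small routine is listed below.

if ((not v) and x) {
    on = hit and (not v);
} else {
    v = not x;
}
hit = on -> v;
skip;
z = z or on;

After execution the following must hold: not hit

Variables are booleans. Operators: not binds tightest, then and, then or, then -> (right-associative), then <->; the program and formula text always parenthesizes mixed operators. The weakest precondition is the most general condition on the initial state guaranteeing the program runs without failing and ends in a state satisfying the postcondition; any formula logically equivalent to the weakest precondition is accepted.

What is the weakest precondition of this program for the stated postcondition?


Working backward. After the program, not hit must hold.
Before z := z or on: not hit
Before skip: not hit
Before hit := on -> v: not (on -> v)
Then branch requires not ((hit and (not v)) -> v); else branch requires not (on -> (not x)).
Before the if: (((not v) and x) -> (not ((hit and (not v)) -> v))) and ((not ((not v) and x)) -> (not (on -> (not x))))
Answer: WP = (((not v) and x) -> (not ((hit and (not v)) -> v))) and ((not ((not v) and x)) -> (not (on -> (not x))))


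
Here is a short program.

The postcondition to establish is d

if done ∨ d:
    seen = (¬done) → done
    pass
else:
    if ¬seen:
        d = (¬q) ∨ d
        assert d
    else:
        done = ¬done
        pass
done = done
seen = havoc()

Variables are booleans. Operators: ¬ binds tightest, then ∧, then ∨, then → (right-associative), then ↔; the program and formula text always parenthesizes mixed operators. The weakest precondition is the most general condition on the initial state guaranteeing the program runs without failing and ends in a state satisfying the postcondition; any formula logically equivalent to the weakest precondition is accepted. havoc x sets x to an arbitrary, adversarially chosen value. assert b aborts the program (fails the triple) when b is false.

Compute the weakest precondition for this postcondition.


Working backward. After the program, d must hold.
Before havoc seen: d
Before done := done: d
Then branch requires d; else branch requires ((¬seen) → ((¬q) ∨ d)) ∧ (seen → d).
Before the if: ((done ∨ d) → d) ∧ ((¬(done ∨ d)) → (((¬seen) → ((¬q) ∨ d)) ∧ (seen → d)))
Answer: WP = ((done ∨ d) → d) ∧ ((¬(done ∨ d)) → (((¬seen) → ((¬q) ∨ d)) ∧ (seen → d)))


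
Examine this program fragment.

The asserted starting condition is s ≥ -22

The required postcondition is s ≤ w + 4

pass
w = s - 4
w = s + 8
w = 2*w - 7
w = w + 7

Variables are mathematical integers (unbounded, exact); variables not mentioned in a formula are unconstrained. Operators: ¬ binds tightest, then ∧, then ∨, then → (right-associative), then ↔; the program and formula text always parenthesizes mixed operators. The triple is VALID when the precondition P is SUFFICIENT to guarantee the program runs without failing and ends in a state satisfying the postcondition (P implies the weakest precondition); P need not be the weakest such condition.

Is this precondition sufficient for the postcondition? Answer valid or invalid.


Working backward. After the program, s ≤ w + 4 must hold.
Before w := w + 7: s ≤ w + 11
Before w := 2*w - 7: s ≤ 2*w + 4
Before w := s + 8: s ≥ -20
Before w := s - 4: s ≥ -20
Before skip: s ≥ -20
The weakest precondition is s ≥ -20.
Check whether s ≥ -22 implies it.
Countermodel: at the initial state s = -22, the precondition holds but the weakest precondition fails.
Answer: invalid


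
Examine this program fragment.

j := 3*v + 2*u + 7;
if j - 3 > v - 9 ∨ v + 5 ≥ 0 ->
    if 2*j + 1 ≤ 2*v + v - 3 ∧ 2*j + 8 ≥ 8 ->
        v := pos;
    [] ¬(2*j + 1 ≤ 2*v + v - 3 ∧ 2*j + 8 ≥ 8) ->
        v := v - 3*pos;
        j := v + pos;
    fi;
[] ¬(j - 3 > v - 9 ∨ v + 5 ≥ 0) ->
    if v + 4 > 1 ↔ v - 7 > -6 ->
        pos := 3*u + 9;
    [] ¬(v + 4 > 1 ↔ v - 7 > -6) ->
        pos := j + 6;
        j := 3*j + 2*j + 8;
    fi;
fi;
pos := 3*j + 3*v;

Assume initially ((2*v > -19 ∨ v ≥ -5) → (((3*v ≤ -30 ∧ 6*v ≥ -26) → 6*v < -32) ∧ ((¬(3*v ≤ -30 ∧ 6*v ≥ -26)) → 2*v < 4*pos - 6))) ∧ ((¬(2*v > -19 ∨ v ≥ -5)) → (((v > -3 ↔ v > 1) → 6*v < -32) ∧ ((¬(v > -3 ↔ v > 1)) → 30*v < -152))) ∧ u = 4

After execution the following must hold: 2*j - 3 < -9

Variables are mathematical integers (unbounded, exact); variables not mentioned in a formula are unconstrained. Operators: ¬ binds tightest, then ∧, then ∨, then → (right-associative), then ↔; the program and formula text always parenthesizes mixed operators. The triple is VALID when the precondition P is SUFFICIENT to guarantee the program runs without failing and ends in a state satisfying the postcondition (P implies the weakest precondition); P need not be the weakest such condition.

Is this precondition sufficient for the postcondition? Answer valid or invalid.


Working backward. After the program, the postcondition 2*j - 3 < -9 must hold; in canonical form it is 2*j < -6.
Before pos := 3*j + 3*v: 2*j < -6
Then branch requires ((2*j ≤ 3*v - 4 ∧ 2*j ≥ 0) → 2*j < -6) ∧ ((¬(2*j ≤ 3*v - 4 ∧ 2*j ≥ 0)) → 2*v < 4*pos - 6); else branch requires ((v > -3 ↔ v > 1) → 2*j < -6) ∧ ((¬(v > -3 ↔ v > 1)) → 10*j < -22).
Before the if: ((j > v - 6 ∨ v ≥ -5) → (((2*j ≤ 3*v - 4 ∧ 2*j ≥ 0) → 2*j < -6) ∧ ((¬(2*j ≤ 3*v - 4 ∧ 2*j ≥ 0)) → 2*v < 4*pos - 6))) ∧ ((¬(j > v - 6 ∨ v ≥ -5)) → (((v > -3 ↔ v > 1) → 2*j < -6) ∧ ((¬(v > -3 ↔ v > 1)) → 10*j < -22)))
Before j := 3*v + 2*u + 7: ((2*u + 2*v > -13 ∨ v ≥ -5) → (((4*u + 3*v ≤ -18 ∧ 4*u + 6*v ≥ -14) → 4*u + 6*v < -20) ∧ ((¬(4*u + 3*v ≤ -18 ∧ 4*u + 6*v ≥ -14)) → 2*v < 4*pos - 6))) ∧ ((¬(2*u + 2*v > -13 ∨ v ≥ -5)) → (((v > -3 ↔ v > 1) → 4*u + 6*v < -20) ∧ ((¬(v > -3 ↔ v > 1)) → 20*u + 30*v < -92)))
The weakest precondition is ((2*u + 2*v > -13 ∨ v ≥ -5) → (((4*u + 3*v ≤ -18 ∧ 4*u + 6*v ≥ -14) → 4*u + 6*v < -20) ∧ ((¬(4*u + 3*v ≤ -18 ∧ 4*u + 6*v ≥ -14)) → 2*v < 4*pos - 6))) ∧ ((¬(2*u + 2*v > -13 ∨ v ≥ -5)) → (((v > -3 ↔ v > 1) → 4*u + 6*v < -20) ∧ ((¬(v > -3 ↔ v > 1)) → 20*u + 30*v < -92))).
Check whether ((2*v > -19 ∨ v ≥ -5) → (((3*v ≤ -30 ∧ 6*v ≥ -26) → 6*v < -32) ∧ ((¬(3*v ≤ -30 ∧ 6*v ≥ -26)) → 2*v < 4*pos - 6))) ∧ ((¬(2*v > -19 ∨ v ≥ -5)) → (((v > -3 ↔ v > 1) → 6*v < -32) ∧ ((¬(v > -3 ↔ v > 1)) → 30*v < -152))) ∧ u = 4 implies it.
Countermodel: at the initial state pos = -4, u = 4, v = -10, the precondition holds but the weakest precondition fails.
Answer: invalid


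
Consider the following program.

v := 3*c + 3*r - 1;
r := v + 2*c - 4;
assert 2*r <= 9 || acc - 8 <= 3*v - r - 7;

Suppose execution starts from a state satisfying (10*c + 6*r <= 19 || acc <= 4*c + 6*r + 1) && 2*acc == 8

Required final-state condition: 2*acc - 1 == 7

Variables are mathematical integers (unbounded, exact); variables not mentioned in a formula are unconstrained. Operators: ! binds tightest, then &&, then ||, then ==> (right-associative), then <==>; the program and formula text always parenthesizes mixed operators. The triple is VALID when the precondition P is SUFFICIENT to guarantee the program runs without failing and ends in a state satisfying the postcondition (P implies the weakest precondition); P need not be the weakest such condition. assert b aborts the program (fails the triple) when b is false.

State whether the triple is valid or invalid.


Working backward. After the program, the postcondition 2*acc - 1 == 7 must hold; in canonical form it is 2*acc == 8.
Before assert 2*r <= 9 || acc - 8 <= 3*v - r - 7: (2*r <= 9 || acc + r <= 3*v + 1) && 2*acc == 8
Before r := v + 2*c - 4: (4*c + 2*v <= 17 || acc + 2*c <= 2*v + 5) && 2*acc == 8
Before v := 3*c + 3*r - 1: (10*c + 6*r <= 19 || acc <= 4*c + 6*r + 3) && 2*acc == 8
The weakest precondition is (10*c + 6*r <= 19 || acc <= 4*c + 6*r + 3) && 2*acc == 8.
Check whether (10*c + 6*r <= 19 || acc <= 4*c + 6*r + 1) && 2*acc == 8 implies it.
Every state satisfying the precondition satisfies the weakest precondition: the implication holds.
Answer: valid


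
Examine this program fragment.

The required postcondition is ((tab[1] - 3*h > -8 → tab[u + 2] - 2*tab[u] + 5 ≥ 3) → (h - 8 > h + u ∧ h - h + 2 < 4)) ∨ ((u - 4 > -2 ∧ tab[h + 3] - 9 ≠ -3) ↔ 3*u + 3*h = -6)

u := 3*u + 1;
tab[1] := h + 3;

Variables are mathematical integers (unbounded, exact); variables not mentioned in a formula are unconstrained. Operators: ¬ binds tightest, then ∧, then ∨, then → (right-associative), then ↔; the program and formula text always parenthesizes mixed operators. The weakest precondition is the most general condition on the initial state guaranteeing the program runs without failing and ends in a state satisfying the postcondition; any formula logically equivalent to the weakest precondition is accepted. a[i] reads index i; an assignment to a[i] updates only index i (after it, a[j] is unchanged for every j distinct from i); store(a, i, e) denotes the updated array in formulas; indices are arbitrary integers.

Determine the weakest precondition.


Working backward. After the program, the postcondition ((tab[1] - 3*h > -8 → tab[u + 2] - 2*tab[u] + 5 ≥ 3) → (h - 8 > h + u ∧ h - h + 2 < 4)) ∨ ((u - 4 > -2 ∧ tab[h + 3] - 9 ≠ -3) ↔ 3*u + 3*h = -6) must hold; in canonical form it is ((tab[1] > 3*h - 8 → tab[u + 2] ≥ 2*tab[u] - 2) → u < -8) ∨ ((u > 2 ∧ tab[h + 3] ≠ 6) ↔ 3*h + 3*u = -6).
Before tab[1] := h + 3: ((2*h < 11 → store(tab, 1, h + 3)[u + 2] ≥ 2*store(tab, 1, h + 3)[u] - 2) → u < -8) ∨ ((u > 2 ∧ store(tab, 1, h + 3)[h + 3] ≠ 6) ↔ 3*h + 3*u = -6)
Before u := 3*u + 1: ((2*h < 11 → store(tab, 1, h + 3)[3*u + 3] ≥ 2*store(tab, 1, h + 3)[3*u + 1] - 2) → 3*u < -9) ∨ ((3*u > 1 ∧ store(tab, 1, h + 3)[h + 3] ≠ 6) ↔ 3*h + 9*u = -9)
Answer: WP = ((2*h < 11 → store(tab, 1, h + 3)[3*u + 3] ≥ 2*store(tab, 1, h + 3)[3*u + 1] - 2) → 3*u < -9) ∨ ((3*u > 1 ∧ store(tab, 1, h + 3)[h + 3] ≠ 6) ↔ 3*h + 9*u = -9)


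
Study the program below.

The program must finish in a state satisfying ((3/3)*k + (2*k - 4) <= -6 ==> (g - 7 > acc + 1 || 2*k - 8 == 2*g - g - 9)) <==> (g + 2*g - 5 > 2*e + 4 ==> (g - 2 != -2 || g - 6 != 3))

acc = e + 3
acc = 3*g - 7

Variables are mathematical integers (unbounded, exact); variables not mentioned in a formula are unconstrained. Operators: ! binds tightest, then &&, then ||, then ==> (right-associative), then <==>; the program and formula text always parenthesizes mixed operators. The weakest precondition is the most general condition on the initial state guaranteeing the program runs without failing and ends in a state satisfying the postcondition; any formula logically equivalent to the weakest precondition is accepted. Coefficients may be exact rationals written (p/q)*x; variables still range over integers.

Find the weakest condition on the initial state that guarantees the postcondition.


Working backward. After the program, the postcondition ((3/3)*k + (2*k - 4) <= -6 ==> (g - 7 > acc + 1 || 2*k - 8 == 2*g - g - 9)) <==> (g + 2*g - 5 > 2*e + 4 ==> (g - 2 != -2 || g - 6 != 3)) must hold; in canonical form it is (3*k <= -2 ==> (g > acc + 8 || 2*k == g - 1)) <==> (3*g > 2*e + 9 ==> (g != 0 || g != 9)).
Before acc := 3*g - 7: (3*k <= -2 ==> (2*g < -1 || 2*k == g - 1)) <==> (3*g > 2*e + 9 ==> (g != 0 || g != 9))
Before acc := e + 3: (3*k <= -2 ==> (2*g < -1 || 2*k == g - 1)) <==> (3*g > 2*e + 9 ==> (g != 0 || g != 9))
Answer: WP = (3*k <= -2 ==> (2*g < -1 || 2*k == g - 1)) <==> (3*g > 2*e + 9 ==> (g != 0 || g != 9))


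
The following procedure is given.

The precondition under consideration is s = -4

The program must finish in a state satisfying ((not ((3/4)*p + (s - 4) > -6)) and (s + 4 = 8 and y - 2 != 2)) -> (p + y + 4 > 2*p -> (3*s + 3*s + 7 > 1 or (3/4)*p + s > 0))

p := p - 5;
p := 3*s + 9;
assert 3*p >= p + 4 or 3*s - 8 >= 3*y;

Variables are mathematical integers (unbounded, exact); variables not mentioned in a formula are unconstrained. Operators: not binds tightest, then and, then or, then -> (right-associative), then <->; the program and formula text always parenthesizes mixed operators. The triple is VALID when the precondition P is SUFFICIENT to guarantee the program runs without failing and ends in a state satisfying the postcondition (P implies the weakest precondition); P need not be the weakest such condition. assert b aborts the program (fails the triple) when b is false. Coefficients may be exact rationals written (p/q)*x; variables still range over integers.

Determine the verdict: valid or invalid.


Working backward. After the program, the postcondition ((not ((3/4)*p + (s - 4) > -6)) and (s + 4 = 8 and y - 2 != 2)) -> (p + y + 4 > 2*p -> (3*s + 3*s + 7 > 1 or (3/4)*p + s > 0)) must hold; in canonical form it is ((not ((3/4)*p + s > -2)) and s = 4 and y != 4) -> (y > p - 4 -> (6*s > -6 or (3/4)*p + s > 0)).
Before assert 3*p >= p + 4 or 3*s - 8 >= 3*y: (2*p >= 4 or 3*s >= 3*y + 8) and (((not ((3/4)*p + s > -2)) and s = 4 and y != 4) -> (y > p - 4 -> (6*s > -6 or (3/4)*p + s > 0)))
Before p := 3*s + 9: (6*s >= -14 or 3*s >= 3*y + 8) and (((not ((13/4)*s > -35/4)) and s = 4 and y != 4) -> (y > 3*s + 5 -> (6*s > -6 or (13/4)*s > -27/4)))
Before p := p - 5: (6*s >= -14 or 3*s >= 3*y + 8) and (((not ((13/4)*s > -35/4)) and s = 4 and y != 4) -> (y > 3*s + 5 -> (6*s > -6 or (13/4)*s > -27/4)))
The weakest precondition is (6*s >= -14 or 3*s >= 3*y + 8) and (((not ((13/4)*s > -35/4)) and s = 4 and y != 4) -> (y > 3*s + 5 -> (6*s > -6 or (13/4)*s > -27/4))).
Check whether s = -4 implies it.
Countermodel: at the initial state s = -4, y = -6, the precondition holds but the weakest precondition fails.
Answer: invalid


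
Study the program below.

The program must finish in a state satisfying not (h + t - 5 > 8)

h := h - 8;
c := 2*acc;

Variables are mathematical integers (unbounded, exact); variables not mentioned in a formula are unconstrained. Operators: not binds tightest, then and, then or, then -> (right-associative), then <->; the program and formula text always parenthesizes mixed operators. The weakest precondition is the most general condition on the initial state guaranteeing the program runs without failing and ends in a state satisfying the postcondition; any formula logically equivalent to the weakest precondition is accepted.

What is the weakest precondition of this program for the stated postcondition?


Working backward. After the program, the postcondition not (h + t - 5 > 8) must hold; in canonical form it is not (h + t > 13).
Before c := 2*acc: not (h + t > 13)
Before h := h - 8: not (h + t > 21)
Answer: WP = not (h + t > 21)


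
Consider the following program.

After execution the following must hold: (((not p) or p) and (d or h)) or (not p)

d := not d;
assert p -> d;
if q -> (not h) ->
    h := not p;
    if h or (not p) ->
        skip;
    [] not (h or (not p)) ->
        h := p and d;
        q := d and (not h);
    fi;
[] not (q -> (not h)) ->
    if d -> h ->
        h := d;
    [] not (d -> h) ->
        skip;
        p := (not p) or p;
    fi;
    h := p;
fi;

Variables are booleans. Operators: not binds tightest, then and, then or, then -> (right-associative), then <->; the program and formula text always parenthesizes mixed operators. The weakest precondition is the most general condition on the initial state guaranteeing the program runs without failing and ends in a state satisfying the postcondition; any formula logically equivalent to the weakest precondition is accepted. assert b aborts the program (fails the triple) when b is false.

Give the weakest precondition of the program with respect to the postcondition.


Working backward. After the program, the postcondition (((not p) or p) and (d or h)) or (not p) must hold; in canonical form it is d or h or (not p).
Then branch requires ((not p) -> (d or (not p))) and (p -> (d or (p and d) or (not p))); else branch requires true.
Before the if: (q -> (not h)) -> (((not p) -> (d or (not p))) and (p -> (d or (p and d) or (not p))))
Before assert p -> d: (p -> d) and ((q -> (not h)) -> (((not p) -> (d or (not p))) and (p -> (d or (p and d) or (not p)))))
Before d := not d: (p -> (not d)) and ((q -> (not h)) -> (((not p) -> ((not d) or (not p))) and (p -> ((not d) or (p and (not d)) or (not p)))))
Answer: WP = (p -> (not d)) and ((q -> (not h)) -> (((not p) -> ((not d) or (not p))) and (p -> ((not d) or (p and (not d)) or (not p)))))


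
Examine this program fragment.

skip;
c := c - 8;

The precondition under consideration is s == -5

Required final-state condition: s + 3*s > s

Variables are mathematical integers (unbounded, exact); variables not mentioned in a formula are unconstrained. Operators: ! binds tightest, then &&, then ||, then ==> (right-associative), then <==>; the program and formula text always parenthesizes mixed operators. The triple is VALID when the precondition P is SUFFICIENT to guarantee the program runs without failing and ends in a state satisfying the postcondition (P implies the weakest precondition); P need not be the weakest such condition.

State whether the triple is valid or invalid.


Working backward. After the program, the postcondition s + 3*s > s must hold; in canonical form it is 3*s > 0.
Before c := c - 8: 3*s > 0
Before skip: 3*s > 0
The weakest precondition is 3*s > 0.
Check whether s == -5 implies it.
Countermodel: at the initial state s = -5, the precondition holds but the weakest precondition fails.
Answer: invalid


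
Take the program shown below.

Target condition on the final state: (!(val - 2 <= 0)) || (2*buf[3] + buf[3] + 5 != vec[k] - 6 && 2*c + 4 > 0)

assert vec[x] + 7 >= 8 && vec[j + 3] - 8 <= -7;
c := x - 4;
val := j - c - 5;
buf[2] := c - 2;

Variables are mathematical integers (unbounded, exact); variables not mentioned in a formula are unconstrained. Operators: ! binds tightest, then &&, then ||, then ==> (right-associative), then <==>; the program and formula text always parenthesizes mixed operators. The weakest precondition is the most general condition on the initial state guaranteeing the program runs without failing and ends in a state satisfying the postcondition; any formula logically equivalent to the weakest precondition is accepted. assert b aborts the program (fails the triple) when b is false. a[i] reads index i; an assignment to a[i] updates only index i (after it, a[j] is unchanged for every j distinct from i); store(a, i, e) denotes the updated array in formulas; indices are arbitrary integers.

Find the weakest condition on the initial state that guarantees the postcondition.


Working backward. After the program, the postcondition (!(val - 2 <= 0)) || (2*buf[3] + buf[3] + 5 != vec[k] - 6 && 2*c + 4 > 0) must hold; in canonical form it is (!(val <= 2)) || (3*buf[3] != vec[k] - 11 && 2*c > -4).
Before buf[2] := c - 2: (!(val <= 2)) || (3*buf[3] != vec[k] - 11 && 2*c > -4)
Before val := j - c - 5: (!(j <= c + 7)) || (3*buf[3] != vec[k] - 11 && 2*c > -4)
Before c := x - 4: (!(j <= x + 3)) || (3*buf[3] != vec[k] - 11 && 2*x > 4)
Before assert vec[x] + 7 >= 8 && vec[j + 3] - 8 <= -7: vec[x] >= 1 && vec[j + 3] <= 1 && ((!(j <= x + 3)) || (3*buf[3] != vec[k] - 11 && 2*x > 4))
Answer: WP = vec[x] >= 1 && vec[j + 3] <= 1 && ((!(j <= x + 3)) || (3*buf[3] != vec[k] - 11 && 2*x > 4))


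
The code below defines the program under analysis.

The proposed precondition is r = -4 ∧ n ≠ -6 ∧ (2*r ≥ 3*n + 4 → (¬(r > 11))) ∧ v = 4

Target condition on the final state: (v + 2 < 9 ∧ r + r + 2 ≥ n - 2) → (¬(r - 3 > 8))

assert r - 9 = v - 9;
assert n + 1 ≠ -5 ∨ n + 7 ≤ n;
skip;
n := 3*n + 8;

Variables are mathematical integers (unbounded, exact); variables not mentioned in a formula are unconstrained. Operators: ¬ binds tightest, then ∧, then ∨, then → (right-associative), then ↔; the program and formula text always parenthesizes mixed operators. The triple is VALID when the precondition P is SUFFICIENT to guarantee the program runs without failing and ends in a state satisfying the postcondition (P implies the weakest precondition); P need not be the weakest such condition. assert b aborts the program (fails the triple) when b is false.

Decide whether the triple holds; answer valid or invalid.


Working backward. After the program, the postcondition (v + 2 < 9 ∧ r + r + 2 ≥ n - 2) → (¬(r - 3 > 8)) must hold; in canonical form it is (v < 7 ∧ 2*r ≥ n - 4) → (¬(r > 11)).
Before n := 3*n + 8: (v < 7 ∧ 2*r ≥ 3*n + 4) → (¬(r > 11))
Before skip: (v < 7 ∧ 2*r ≥ 3*n + 4) → (¬(r > 11))
Before assert n + 1 ≠ -5 ∨ n + 7 ≤ n: n ≠ -6 ∧ ((v < 7 ∧ 2*r ≥ 3*n + 4) → (¬(r > 11)))
Before assert r - 9 = v - 9: r = v ∧ n ≠ -6 ∧ ((v < 7 ∧ 2*r ≥ 3*n + 4) → (¬(r > 11)))
The weakest precondition is r = v ∧ n ≠ -6 ∧ ((v < 7 ∧ 2*r ≥ 3*n + 4) → (¬(r > 11))).
Check whether r = -4 ∧ n ≠ -6 ∧ (2*r ≥ 3*n + 4 → (¬(r > 11))) ∧ v = 4 implies it.
Countermodel: at the initial state n = -5, r = -4, v = 4, the precondition holds but the weakest precondition fails.
Answer: invalid


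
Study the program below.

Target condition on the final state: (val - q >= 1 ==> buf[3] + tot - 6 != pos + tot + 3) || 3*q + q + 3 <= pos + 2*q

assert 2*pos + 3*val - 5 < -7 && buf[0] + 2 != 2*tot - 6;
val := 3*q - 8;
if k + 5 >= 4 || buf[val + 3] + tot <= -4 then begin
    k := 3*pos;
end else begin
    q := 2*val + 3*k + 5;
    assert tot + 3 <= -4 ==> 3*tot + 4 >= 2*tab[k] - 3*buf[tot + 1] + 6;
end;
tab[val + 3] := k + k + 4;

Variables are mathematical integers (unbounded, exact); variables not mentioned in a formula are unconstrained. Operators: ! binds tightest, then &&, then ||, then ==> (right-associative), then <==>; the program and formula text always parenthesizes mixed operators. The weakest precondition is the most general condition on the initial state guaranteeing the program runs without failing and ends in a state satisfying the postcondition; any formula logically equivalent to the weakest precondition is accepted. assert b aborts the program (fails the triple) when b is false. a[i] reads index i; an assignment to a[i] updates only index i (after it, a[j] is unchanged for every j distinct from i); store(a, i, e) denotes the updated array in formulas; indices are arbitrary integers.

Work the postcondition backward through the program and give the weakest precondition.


Working backward. After the program, the postcondition (val - q >= 1 ==> buf[3] + tot - 6 != pos + tot + 3) || 3*q + q + 3 <= pos + 2*q must hold; in canonical form it is (val >= q + 1 ==> buf[3] != pos + 9) || 2*q <= pos - 3.
Before tab[val + 3] := k + k + 4: (val >= q + 1 ==> buf[3] != pos + 9) || 2*q <= pos - 3
Then branch requires (val >= q + 1 ==> buf[3] != pos + 9) || 2*q <= pos - 3; else branch requires (tot <= -7 ==> 3*buf[tot + 1] + 3*tot >= 2*tab[k] + 2) && ((3*k + val <= -6 ==> buf[3] != pos + 9) || 6*k + 4*val <= pos - 13).
Before the if: ((k >= -1 || buf[val + 3] + tot <= -4) ==> ((val >= q + 1 ==> buf[3] != pos + 9) || 2*q <= pos - 3)) && ((!(k >= -1 || buf[val + 3] + tot <= -4)) ==> ((tot <= -7 ==> 3*buf[tot + 1] + 3*tot >= 2*tab[k] + 2) && ((3*k + val <= -6 ==> buf[3] != pos + 9) || 6*k + 4*val <= pos - 13)))
Before val := 3*q - 8: ((k >= -1 || buf[3*q - 5] + tot <= -4) ==> ((2*q >= 9 ==> buf[3] != pos + 9) || 2*q <= pos - 3)) && ((!(k >= -1 || buf[3*q - 5] + tot <= -4)) ==> ((tot <= -7 ==> 3*buf[tot + 1] + 3*tot >= 2*tab[k] + 2) && ((3*k + 3*q <= 2 ==> buf[3] != pos + 9) || 6*k + 12*q <= pos + 19)))
Before assert 2*pos + 3*val - 5 < -7 && buf[0] + 2 != 2*tot - 6: 2*pos + 3*val < -2 && buf[0] != 2*tot - 8 && ((k >= -1 || buf[3*q - 5] + tot <= -4) ==> ((2*q >= 9 ==> buf[3] != pos + 9) || 2*q <= pos - 3)) && ((!(k >= -1 || buf[3*q - 5] + tot <= -4)) ==> ((tot <= -7 ==> 3*buf[tot + 1] + 3*tot >= 2*tab[k] + 2) && ((3*k + 3*q <= 2 ==> buf[3] != pos + 9) || 6*k + 12*q <= pos + 19)))
Answer: WP = 2*pos + 3*val < -2 && buf[0] != 2*tot - 8 && ((k >= -1 || buf[3*q - 5] + tot <= -4) ==> ((2*q >= 9 ==> buf[3] != pos + 9) || 2*q <= pos - 3)) && ((!(k >= -1 || buf[3*q - 5] + tot <= -4)) ==> ((tot <= -7 ==> 3*buf[tot + 1] + 3*tot >= 2*tab[k] + 2) && ((3*k + 3*q <= 2 ==> buf[3] != pos + 9) || 6*k + 12*q <= pos + 19)))


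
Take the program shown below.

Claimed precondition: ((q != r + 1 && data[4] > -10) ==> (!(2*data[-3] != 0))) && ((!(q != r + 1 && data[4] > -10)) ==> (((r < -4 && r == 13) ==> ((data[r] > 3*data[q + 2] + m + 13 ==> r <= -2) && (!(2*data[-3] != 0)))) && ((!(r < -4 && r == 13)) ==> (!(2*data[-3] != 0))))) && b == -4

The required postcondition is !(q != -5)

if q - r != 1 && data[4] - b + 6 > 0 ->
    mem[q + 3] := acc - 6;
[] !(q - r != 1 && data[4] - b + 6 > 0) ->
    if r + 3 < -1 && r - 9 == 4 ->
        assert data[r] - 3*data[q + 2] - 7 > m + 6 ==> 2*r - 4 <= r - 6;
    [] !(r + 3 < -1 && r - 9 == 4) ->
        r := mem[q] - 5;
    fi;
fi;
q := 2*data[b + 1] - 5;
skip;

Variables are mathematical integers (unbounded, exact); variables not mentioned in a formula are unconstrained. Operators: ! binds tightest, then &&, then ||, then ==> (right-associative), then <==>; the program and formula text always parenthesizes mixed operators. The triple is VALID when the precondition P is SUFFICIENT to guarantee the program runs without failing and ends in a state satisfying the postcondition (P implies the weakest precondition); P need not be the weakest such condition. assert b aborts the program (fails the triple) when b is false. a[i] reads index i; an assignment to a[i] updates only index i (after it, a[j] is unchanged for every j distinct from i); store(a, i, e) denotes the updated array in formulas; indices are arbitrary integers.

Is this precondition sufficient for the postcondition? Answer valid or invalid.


Working backward. After the program, !(q != -5) must hold.
Before skip: !(q != -5)
Before q := 2*data[b + 1] - 5: !(2*data[b + 1] != 0)
Then branch requires !(2*data[b + 1] != 0); else branch requires ((r < -4 && r == 13) ==> ((data[r] > 3*data[q + 2] + m + 13 ==> r <= -2) && (!(2*data[b + 1] != 0)))) && ((!(r < -4 && r == 13)) ==> (!(2*data[b + 1] != 0))).
Before the if: ((q != r + 1 && data[4] > b - 6) ==> (!(2*data[b + 1] != 0))) && ((!(q != r + 1 && data[4] > b - 6)) ==> (((r < -4 && r == 13) ==> ((data[r] > 3*data[q + 2] + m + 13 ==> r <= -2) && (!(2*data[b + 1] != 0)))) && ((!(r < -4 && r == 13)) ==> (!(2*data[b + 1] != 0)))))
The weakest precondition is ((q != r + 1 && data[4] > b - 6) ==> (!(2*data[b + 1] != 0))) && ((!(q != r + 1 && data[4] > b - 6)) ==> (((r < -4 && r == 13) ==> ((data[r] > 3*data[q + 2] + m + 13 ==> r <= -2) && (!(2*data[b + 1] != 0)))) && ((!(r < -4 && r == 13)) ==> (!(2*data[b + 1] != 0))))).
Check whether ((q != r + 1 && data[4] > -10) ==> (!(2*data[-3] != 0))) && ((!(q != r + 1 && data[4] > -10)) ==> (((r < -4 && r == 13) ==> ((data[r] > 3*data[q + 2] + m + 13 ==> r <= -2) && (!(2*data[-3] != 0)))) && ((!(r < -4 && r == 13)) ==> (!(2*data[-3] != 0))))) && b == -4 implies it.
Every state satisfying the precondition satisfies the weakest precondition: the implication holds.
Answer: valid


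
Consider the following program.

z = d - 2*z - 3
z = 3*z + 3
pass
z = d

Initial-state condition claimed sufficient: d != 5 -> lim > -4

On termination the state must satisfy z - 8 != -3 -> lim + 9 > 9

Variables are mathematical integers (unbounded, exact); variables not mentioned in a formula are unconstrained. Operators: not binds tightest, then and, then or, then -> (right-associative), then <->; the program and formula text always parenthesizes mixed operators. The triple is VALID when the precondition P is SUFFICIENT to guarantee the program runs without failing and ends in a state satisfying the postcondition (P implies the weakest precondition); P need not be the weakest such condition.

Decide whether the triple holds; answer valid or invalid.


Working backward. After the program, the postcondition z - 8 != -3 -> lim + 9 > 9 must hold; in canonical form it is z != 5 -> lim > 0.
Before z := d: d != 5 -> lim > 0
Before skip: d != 5 -> lim > 0
Before z := 3*z + 3: d != 5 -> lim > 0
Before z := d - 2*z - 3: d != 5 -> lim > 0
The weakest precondition is d != 5 -> lim > 0.
Check whether d != 5 -> lim > -4 implies it.
Countermodel: at the initial state d = 6, lim = -3, the precondition holds but the weakest precondition fails.
Answer: invalid


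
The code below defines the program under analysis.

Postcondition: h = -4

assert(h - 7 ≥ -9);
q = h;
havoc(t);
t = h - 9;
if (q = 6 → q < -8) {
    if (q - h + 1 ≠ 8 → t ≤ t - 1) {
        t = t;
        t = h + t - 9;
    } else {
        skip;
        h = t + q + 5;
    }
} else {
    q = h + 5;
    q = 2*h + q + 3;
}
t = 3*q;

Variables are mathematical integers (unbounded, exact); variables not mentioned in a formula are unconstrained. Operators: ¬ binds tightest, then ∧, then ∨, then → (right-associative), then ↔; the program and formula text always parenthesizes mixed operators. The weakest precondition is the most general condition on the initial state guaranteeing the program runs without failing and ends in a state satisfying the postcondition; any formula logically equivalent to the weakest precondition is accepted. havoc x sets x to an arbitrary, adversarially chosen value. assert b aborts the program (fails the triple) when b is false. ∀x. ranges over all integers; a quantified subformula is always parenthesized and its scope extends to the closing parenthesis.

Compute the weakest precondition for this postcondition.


Working backward. After the program, h = -4 must hold.
Before t := 3*q: h = -4
Then branch requires ((¬(q ≠ h + 7)) → h = -4) ∧ (q ≠ h + 7 → q + t = -9); else branch requires h = -4.
Before the if: ((q = 6 → q < -8) → (((¬(q ≠ h + 7)) → h = -4) ∧ (q ≠ h + 7 → q + t = -9))) ∧ ((¬(q = 6 → q < -8)) → h = -4)
Before t := h - 9: ((q = 6 → q < -8) → (((¬(q ≠ h + 7)) → h = -4) ∧ (q ≠ h + 7 → h + q = 0))) ∧ ((¬(q = 6 → q < -8)) → h = -4)
Before havoc t: ((q = 6 → q < -8) → (((¬(q ≠ h + 7)) → h = -4) ∧ (q ≠ h + 7 → h + q = 0))) ∧ ((¬(q = 6 → q < -8)) → h = -4)
Before q := h: ((h = 6 → h < -8) → 2*h = 0) ∧ ((¬(h = 6 → h < -8)) → h = -4)
Before assert h - 7 ≥ -9: h ≥ -2 ∧ ((h = 6 → h < -8) → 2*h = 0) ∧ ((¬(h = 6 → h < -8)) → h = -4)
Answer: WP = h ≥ -2 ∧ ((h = 6 → h < -8) → 2*h = 0) ∧ ((¬(h = 6 → h < -8)) → h = -4)


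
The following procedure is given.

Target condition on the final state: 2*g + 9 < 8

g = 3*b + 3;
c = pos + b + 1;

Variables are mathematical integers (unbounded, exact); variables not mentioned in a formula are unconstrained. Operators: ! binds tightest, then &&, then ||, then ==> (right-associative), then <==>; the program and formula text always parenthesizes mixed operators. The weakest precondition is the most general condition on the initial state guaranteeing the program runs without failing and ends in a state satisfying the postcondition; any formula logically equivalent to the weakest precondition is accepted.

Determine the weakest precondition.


Working backward. After the program, the postcondition 2*g + 9 < 8 must hold; in canonical form it is 2*g < -1.
Before c := pos + b + 1: 2*g < -1
Before g := 3*b + 3: 6*b < -7
Answer: WP = 6*b < -7
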